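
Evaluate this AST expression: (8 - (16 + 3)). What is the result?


Expression: (8 - (16 + 3))
Evaluating step by step:
  16 + 3 = 19
  8 - 19 = -11
Result: -11

-11


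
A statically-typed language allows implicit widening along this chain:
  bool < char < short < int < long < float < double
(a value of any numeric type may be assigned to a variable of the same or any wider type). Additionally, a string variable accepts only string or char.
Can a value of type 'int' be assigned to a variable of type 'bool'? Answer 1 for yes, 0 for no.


Target variable type: bool
Source value type: int
Numeric ranks: int=3, bool=0
Widening allowed iff rank(source) <= rank(target): 3 <= 0? No
Result: 0

0


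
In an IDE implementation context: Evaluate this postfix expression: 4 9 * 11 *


Processing tokens left to right:
Push 4, Push 9
Pop 4 and 9, compute 4 * 9 = 36, push 36
Push 11
Pop 36 and 11, compute 36 * 11 = 396, push 396
Stack result: 396

396


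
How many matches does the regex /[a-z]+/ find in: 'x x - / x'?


Pattern: /[a-z]+/ (identifiers)
Input: 'x x - / x'
Scanning for matches:
  Match 1: 'x'
  Match 2: 'x'
  Match 3: 'x'
Total matches: 3

3


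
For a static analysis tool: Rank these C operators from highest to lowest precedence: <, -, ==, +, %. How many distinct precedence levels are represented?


Looking up precedence for each operator:
  < -> precedence 4
  - -> precedence 5
  == -> precedence 3
  + -> precedence 5
  % -> precedence 6
Sorted highest to lowest: %, -, +, <, ==
Distinct precedence values: [6, 5, 4, 3]
Number of distinct levels: 4

4


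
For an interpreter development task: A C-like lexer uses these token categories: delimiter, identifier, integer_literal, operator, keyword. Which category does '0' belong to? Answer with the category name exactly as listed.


Token: '0'
Checking categories:
  identifier: no
  integer_literal: YES
  operator: no
  keyword: no
  delimiter: no
Category: integer_literal

integer_literal


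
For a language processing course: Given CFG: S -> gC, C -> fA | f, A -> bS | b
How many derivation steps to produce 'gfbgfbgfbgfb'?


Grammar: S -> gC, C -> fA | f, A -> bS | b
Deriving 'gfbgfbgfbgfb':
Step 1: S -> gC => gC
Step 2: C -> fA => gfA
Step 3: A -> bS => gfbS
Step 4: S -> gC => gfbgC
Step 5: C -> fA => gfbgfA
Step 6: A -> bS => gfbgfbS
Step 7: S -> gC => gfbgfbgC
Step 8: C -> fA => gfbgfbgfA
Step 9: A -> bS => gfbgfbgfbS
Step 10: S -> gC => gfbgfbgfbgC
Step 11: C -> fA => gfbgfbgfbgfA
Step 12: A -> b => gfbgfbgfbgfb
Total derivation steps: 12

12


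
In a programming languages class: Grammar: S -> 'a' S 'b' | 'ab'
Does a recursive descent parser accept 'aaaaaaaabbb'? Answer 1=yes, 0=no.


Grammar accepts strings of the form a^n b^n (n >= 1)
Word: 'aaaaaaaabbb'
Counting: 8 a's and 3 b's
Check: 8 == 3? No
Mismatch: a-count != b-count
Rejected

0


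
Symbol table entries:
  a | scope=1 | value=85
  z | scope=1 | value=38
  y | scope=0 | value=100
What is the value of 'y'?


Searching symbol table for 'y':
  a | scope=1 | value=85
  z | scope=1 | value=38
  y | scope=0 | value=100 <- MATCH
Found 'y' at scope 0 with value 100

100


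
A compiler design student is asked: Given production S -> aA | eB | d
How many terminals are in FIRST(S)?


Production: S -> aA | eB | d
Examining each alternative for leading terminals:
  S -> aA : first terminal = 'a'
  S -> eB : first terminal = 'e'
  S -> d : first terminal = 'd'
FIRST(S) = {a, d, e}
Count: 3

3


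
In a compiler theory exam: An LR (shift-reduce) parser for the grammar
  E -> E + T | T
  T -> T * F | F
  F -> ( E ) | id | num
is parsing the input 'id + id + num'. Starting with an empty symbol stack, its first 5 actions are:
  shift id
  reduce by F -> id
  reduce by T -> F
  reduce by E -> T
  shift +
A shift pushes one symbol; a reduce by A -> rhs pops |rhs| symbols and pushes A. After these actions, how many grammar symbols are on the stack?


Tracking the symbol stack through each action:
  Action 1: shift 'id' : push -> stack = [id] (size 1)
  Action 2: reduce by F -> id : pop 1, push F -> stack = [F] (size 1)
  Action 3: reduce by T -> F : pop 1, push T -> stack = [T] (size 1)
  Action 4: reduce by E -> T : pop 1, push E -> stack = [E] (size 1)
  Action 5: shift '+' : push -> stack = [E, +] (size 2)
Final stack size: 2

2


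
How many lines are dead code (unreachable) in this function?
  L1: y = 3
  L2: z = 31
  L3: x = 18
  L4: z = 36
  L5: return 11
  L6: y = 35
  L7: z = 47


Analyzing control flow:
  L1: reachable (before return)
  L2: reachable (before return)
  L3: reachable (before return)
  L4: reachable (before return)
  L5: reachable (return statement)
  L6: DEAD (after return at L5)
  L7: DEAD (after return at L5)
Return at L5, total lines = 7
Dead lines: L6 through L7
Count: 2

2


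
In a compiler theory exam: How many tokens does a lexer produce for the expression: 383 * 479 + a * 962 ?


Scanning '383 * 479 + a * 962'
Token 1: '383' -> integer_literal
Token 2: '*' -> operator
Token 3: '479' -> integer_literal
Token 4: '+' -> operator
Token 5: 'a' -> identifier
Token 6: '*' -> operator
Token 7: '962' -> integer_literal
Total tokens: 7

7


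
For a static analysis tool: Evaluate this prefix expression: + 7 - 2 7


Parsing prefix expression: + 7 - 2 7
Step 1: Innermost operation '- 2 7'
  2 - 7 = -5
Step 2: Outer operation '+ 7 [-5]'
  7 + -5 = 2

2


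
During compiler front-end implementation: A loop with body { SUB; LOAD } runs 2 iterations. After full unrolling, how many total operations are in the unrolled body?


Loop body operations: SUB, LOAD (2 ops per iteration)
Unrolling 2 iterations:
  Iteration 1: SUB, LOAD (2 ops)
  Iteration 2: SUB, LOAD (2 ops)
Total: 2 iterations * 2 ops/iter = 4 operations

4


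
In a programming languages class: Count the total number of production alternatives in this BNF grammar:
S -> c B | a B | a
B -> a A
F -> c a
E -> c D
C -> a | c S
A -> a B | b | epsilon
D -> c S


Counting alternatives per rule:
  S: 3 alternative(s)
  B: 1 alternative(s)
  F: 1 alternative(s)
  E: 1 alternative(s)
  C: 2 alternative(s)
  A: 3 alternative(s)
  D: 1 alternative(s)
Sum: 3 + 1 + 1 + 1 + 2 + 3 + 1 = 12

12


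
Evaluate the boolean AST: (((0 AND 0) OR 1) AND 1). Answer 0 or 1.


Step 1: Evaluate inner node
  0 AND 0 = 0
Step 2: Evaluate next node
  0 OR 1 = 1
Step 3: Evaluate root node
  1 AND 1 = 1

1


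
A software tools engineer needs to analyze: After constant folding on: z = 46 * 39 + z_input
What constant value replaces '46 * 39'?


Identifying constant sub-expression:
  Original: z = 46 * 39 + z_input
  46 and 39 are both compile-time constants
  Evaluating: 46 * 39 = 1794
  After folding: z = 1794 + z_input

1794


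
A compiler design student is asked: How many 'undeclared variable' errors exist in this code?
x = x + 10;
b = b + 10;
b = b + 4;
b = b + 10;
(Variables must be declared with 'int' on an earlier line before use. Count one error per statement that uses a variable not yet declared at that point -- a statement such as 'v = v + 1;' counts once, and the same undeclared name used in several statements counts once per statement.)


Scanning code line by line:
  Line 1: use 'x' -> ERROR (undeclared)
  Line 2: use 'b' -> ERROR (undeclared)
  Line 3: use 'b' -> ERROR (undeclared)
  Line 4: use 'b' -> ERROR (undeclared)
Total undeclared variable errors: 4

4


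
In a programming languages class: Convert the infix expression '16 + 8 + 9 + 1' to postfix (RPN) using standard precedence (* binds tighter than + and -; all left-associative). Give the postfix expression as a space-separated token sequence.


Applying the shunting-yard algorithm:
  Operand 16 -> output
  Push '+' onto operator stack -> op-stack: [+]
  Operand 8 -> output
  See '+' (prec 1); top '+' (prec 1) >= it -> pop '+' to output
  Push '+' onto operator stack -> op-stack: [+]
  Operand 9 -> output
  See '+' (prec 1); top '+' (prec 1) >= it -> pop '+' to output
  Push '+' onto operator stack -> op-stack: [+]
  Operand 1 -> output
  End of input: pop '+' to output
Postfix result: 16 8 + 9 + 1 +

16 8 + 9 + 1 +


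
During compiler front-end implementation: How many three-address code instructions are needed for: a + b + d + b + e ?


Expression: a + b + d + b + e
Generating three-address code (respecting * over +/- precedence):
  Instruction 1: t1 = a + b
  Instruction 2: t2 = t1 + d
  Instruction 3: t3 = t2 + b
  Instruction 4: t4 = t3 + e
Total instructions: 4

4


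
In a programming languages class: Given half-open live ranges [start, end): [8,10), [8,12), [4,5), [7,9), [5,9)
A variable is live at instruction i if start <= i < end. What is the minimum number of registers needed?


Live ranges:
  Var0: [8, 10)
  Var1: [8, 12)
  Var2: [4, 5)
  Var3: [7, 9)
  Var4: [5, 9)
Sweep-line events (position, delta, active):
  pos=4 start -> active=1
  pos=5 end -> active=0
  pos=5 start -> active=1
  pos=7 start -> active=2
  pos=8 start -> active=3
  pos=8 start -> active=4
  pos=9 end -> active=3
  pos=9 end -> active=2
  pos=10 end -> active=1
  pos=12 end -> active=0
Maximum simultaneous active: 4
Minimum registers needed: 4

4


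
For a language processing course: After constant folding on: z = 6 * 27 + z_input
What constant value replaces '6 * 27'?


Identifying constant sub-expression:
  Original: z = 6 * 27 + z_input
  6 and 27 are both compile-time constants
  Evaluating: 6 * 27 = 162
  After folding: z = 162 + z_input

162


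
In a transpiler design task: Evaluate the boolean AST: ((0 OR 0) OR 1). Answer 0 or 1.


Step 1: Evaluate inner node
  0 OR 0 = 0
Step 2: Evaluate root node
  0 OR 1 = 1

1


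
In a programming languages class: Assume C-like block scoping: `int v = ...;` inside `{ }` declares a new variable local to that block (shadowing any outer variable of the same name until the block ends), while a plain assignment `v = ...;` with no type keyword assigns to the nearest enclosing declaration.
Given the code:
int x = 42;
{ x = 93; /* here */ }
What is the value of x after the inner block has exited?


Analyzing scoping rules:
Outer scope: declares x = 42
Inner block: 'x = 93;' has no type keyword, so it is an assignment to the outer x (no shadowing)
The assignment changed the outer variable itself, so the new value persists after the block -> 93
Result: 93

93


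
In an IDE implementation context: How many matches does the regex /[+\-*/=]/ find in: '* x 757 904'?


Pattern: /[+\-*/=]/ (operators)
Input: '* x 757 904'
Scanning for matches:
  Match 1: '*'
Total matches: 1

1


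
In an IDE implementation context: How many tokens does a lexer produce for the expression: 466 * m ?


Scanning '466 * m'
Token 1: '466' -> integer_literal
Token 2: '*' -> operator
Token 3: 'm' -> identifier
Total tokens: 3

3


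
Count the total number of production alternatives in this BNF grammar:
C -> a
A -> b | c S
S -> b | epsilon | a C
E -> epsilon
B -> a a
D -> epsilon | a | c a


Counting alternatives per rule:
  C: 1 alternative(s)
  A: 2 alternative(s)
  S: 3 alternative(s)
  E: 1 alternative(s)
  B: 1 alternative(s)
  D: 3 alternative(s)
Sum: 1 + 2 + 3 + 1 + 1 + 3 = 11

11


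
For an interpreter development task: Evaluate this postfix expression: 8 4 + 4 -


Processing tokens left to right:
Push 8, Push 4
Pop 8 and 4, compute 8 + 4 = 12, push 12
Push 4
Pop 12 and 4, compute 12 - 4 = 8, push 8
Stack result: 8

8


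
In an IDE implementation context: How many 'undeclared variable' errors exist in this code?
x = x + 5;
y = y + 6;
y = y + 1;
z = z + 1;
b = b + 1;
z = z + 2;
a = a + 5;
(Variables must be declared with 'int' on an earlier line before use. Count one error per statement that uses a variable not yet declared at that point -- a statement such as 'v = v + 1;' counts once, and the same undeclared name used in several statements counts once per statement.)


Scanning code line by line:
  Line 1: use 'x' -> ERROR (undeclared)
  Line 2: use 'y' -> ERROR (undeclared)
  Line 3: use 'y' -> ERROR (undeclared)
  Line 4: use 'z' -> ERROR (undeclared)
  Line 5: use 'b' -> ERROR (undeclared)
  Line 6: use 'z' -> ERROR (undeclared)
  Line 7: use 'a' -> ERROR (undeclared)
Total undeclared variable errors: 7

7


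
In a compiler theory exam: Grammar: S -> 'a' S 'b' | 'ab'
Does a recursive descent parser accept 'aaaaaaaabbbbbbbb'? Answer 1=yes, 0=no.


Grammar accepts strings of the form a^n b^n (n >= 1)
Word: 'aaaaaaaabbbbbbbb'
Counting: 8 a's and 8 b's
Check: 8 == 8? Yes
Derivation (S -> aSb applied 7 time(s), then S -> ab): S => aSb => aaSbb => aaaSbbb => aaaaSbbbb => aaaaaSbbbbb => aaaaaaSbbbbbb => aaaaaaaSbbbbbbb => aaaaaaaabbbbbbbb
Accepted

1


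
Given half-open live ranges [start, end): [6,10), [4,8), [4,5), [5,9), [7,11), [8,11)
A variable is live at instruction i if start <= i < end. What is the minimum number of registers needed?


Live ranges:
  Var0: [6, 10)
  Var1: [4, 8)
  Var2: [4, 5)
  Var3: [5, 9)
  Var4: [7, 11)
  Var5: [8, 11)
Sweep-line events (position, delta, active):
  pos=4 start -> active=1
  pos=4 start -> active=2
  pos=5 end -> active=1
  pos=5 start -> active=2
  pos=6 start -> active=3
  pos=7 start -> active=4
  pos=8 end -> active=3
  pos=8 start -> active=4
  pos=9 end -> active=3
  pos=10 end -> active=2
  pos=11 end -> active=1
  pos=11 end -> active=0
Maximum simultaneous active: 4
Minimum registers needed: 4

4


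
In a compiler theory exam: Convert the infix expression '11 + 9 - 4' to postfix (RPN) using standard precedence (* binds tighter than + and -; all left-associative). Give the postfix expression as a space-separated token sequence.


Applying the shunting-yard algorithm:
  Operand 11 -> output
  Push '+' onto operator stack -> op-stack: [+]
  Operand 9 -> output
  See '-' (prec 1); top '+' (prec 1) >= it -> pop '+' to output
  Push '-' onto operator stack -> op-stack: [-]
  Operand 4 -> output
  End of input: pop '-' to output
Postfix result: 11 9 + 4 -

11 9 + 4 -


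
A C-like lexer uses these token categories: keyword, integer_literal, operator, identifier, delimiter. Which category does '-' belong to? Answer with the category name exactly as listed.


Token: '-'
Checking categories:
  identifier: no
  integer_literal: no
  operator: YES
  keyword: no
  delimiter: no
Category: operator

operator


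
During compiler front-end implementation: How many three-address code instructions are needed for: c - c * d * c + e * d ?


Expression: c - c * d * c + e * d
Generating three-address code (respecting * over +/- precedence):
  Instruction 1: t1 = c * d
  Instruction 2: t2 = t1 * c
  Instruction 3: t3 = e * d
  Instruction 4: t4 = c - t2
  Instruction 5: t5 = t4 + t3
Total instructions: 5

5


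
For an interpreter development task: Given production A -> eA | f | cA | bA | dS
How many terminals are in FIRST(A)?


Production: A -> eA | f | cA | bA | dS
Examining each alternative for leading terminals:
  A -> eA : first terminal = 'e'
  A -> f : first terminal = 'f'
  A -> cA : first terminal = 'c'
  A -> bA : first terminal = 'b'
  A -> dS : first terminal = 'd'
FIRST(A) = {b, c, d, e, f}
Count: 5

5


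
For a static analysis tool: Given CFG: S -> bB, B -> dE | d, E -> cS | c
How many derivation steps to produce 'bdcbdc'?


Grammar: S -> bB, B -> dE | d, E -> cS | c
Deriving 'bdcbdc':
Step 1: S -> bB => bB
Step 2: B -> dE => bdE
Step 3: E -> cS => bdcS
Step 4: S -> bB => bdcbB
Step 5: B -> dE => bdcbdE
Step 6: E -> c => bdcbdc
Total derivation steps: 6

6


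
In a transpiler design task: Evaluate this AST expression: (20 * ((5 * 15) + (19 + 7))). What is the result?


Expression: (20 * ((5 * 15) + (19 + 7)))
Evaluating step by step:
  5 * 15 = 75
  19 + 7 = 26
  75 + 26 = 101
  20 * 101 = 2020
Result: 2020

2020


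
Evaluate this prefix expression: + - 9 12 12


Parsing prefix expression: + - 9 12 12
Step 1: Innermost operation '- 9 12'
  9 - 12 = -3
Step 2: Outer operation '+ [-3] 12'
  -3 + 12 = 9

9


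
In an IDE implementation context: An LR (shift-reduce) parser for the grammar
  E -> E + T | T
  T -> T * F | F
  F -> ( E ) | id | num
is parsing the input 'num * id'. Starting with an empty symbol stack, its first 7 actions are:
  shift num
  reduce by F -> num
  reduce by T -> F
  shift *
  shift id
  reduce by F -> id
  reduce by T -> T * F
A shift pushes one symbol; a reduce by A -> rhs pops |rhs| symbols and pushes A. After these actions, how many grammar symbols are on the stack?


Tracking the symbol stack through each action:
  Action 1: shift 'num' : push -> stack = [num] (size 1)
  Action 2: reduce by F -> num : pop 1, push F -> stack = [F] (size 1)
  Action 3: reduce by T -> F : pop 1, push T -> stack = [T] (size 1)
  Action 4: shift '*' : push -> stack = [T, *] (size 2)
  Action 5: shift 'id' : push -> stack = [T, *, id] (size 3)
  Action 6: reduce by F -> id : pop 1, push F -> stack = [T, *, F] (size 3)
  Action 7: reduce by T -> T * F : pop 3, push T -> stack = [T] (size 1)
Final stack size: 1

1


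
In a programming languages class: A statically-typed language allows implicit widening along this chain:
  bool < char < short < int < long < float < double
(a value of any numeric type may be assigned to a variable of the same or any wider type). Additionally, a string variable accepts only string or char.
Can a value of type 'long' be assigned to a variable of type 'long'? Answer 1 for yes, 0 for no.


Target variable type: long
Source value type: long
Numeric ranks: long=4, long=4
Widening allowed iff rank(source) <= rank(target): 4 <= 4? Yes
Result: 1

1


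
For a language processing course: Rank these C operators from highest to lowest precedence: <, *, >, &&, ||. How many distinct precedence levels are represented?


Looking up precedence for each operator:
  < -> precedence 4
  * -> precedence 6
  > -> precedence 4
  && -> precedence 2
  || -> precedence 1
Sorted highest to lowest: *, <, >, &&, ||
Distinct precedence values: [6, 4, 2, 1]
Number of distinct levels: 4

4


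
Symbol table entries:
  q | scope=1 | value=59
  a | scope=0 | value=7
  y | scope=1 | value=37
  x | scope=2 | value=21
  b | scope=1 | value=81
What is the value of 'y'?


Searching symbol table for 'y':
  q | scope=1 | value=59
  a | scope=0 | value=7
  y | scope=1 | value=37 <- MATCH
  x | scope=2 | value=21
  b | scope=1 | value=81
Found 'y' at scope 1 with value 37

37


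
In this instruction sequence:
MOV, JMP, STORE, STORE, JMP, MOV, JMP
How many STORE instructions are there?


Scanning instruction sequence for STORE:
  Position 1: MOV
  Position 2: JMP
  Position 3: STORE <- MATCH
  Position 4: STORE <- MATCH
  Position 5: JMP
  Position 6: MOV
  Position 7: JMP
Matches at positions: [3, 4]
Total STORE count: 2

2


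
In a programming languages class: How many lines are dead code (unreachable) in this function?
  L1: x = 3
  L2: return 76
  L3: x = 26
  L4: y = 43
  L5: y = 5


Analyzing control flow:
  L1: reachable (before return)
  L2: reachable (return statement)
  L3: DEAD (after return at L2)
  L4: DEAD (after return at L2)
  L5: DEAD (after return at L2)
Return at L2, total lines = 5
Dead lines: L3 through L5
Count: 3

3


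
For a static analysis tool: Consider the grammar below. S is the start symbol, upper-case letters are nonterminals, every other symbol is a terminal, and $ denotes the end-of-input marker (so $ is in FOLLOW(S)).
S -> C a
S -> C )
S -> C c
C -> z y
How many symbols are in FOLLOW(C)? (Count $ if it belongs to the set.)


S is the start symbol and does not occur in any rule body, so FOLLOW(S) = {$}.
Examining every occurrence of C in a rule body:
  S -> C a : C is followed by terminal 'a' -> add 'a'
  S -> C ) : C is followed by terminal ')' -> add ')'
  S -> C c : C is followed by terminal 'c' -> add 'c'
  C -> z y : C does not occur in the body -> contributes nothing
FOLLOW(C) = {), a, c}
Count: 3

3


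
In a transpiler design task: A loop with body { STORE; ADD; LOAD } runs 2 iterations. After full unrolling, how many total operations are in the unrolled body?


Loop body operations: STORE, ADD, LOAD (3 ops per iteration)
Unrolling 2 iterations:
  Iteration 1: STORE, ADD, LOAD (3 ops)
  Iteration 2: STORE, ADD, LOAD (3 ops)
Total: 2 iterations * 3 ops/iter = 6 operations

6


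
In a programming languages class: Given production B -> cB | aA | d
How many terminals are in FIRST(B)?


Production: B -> cB | aA | d
Examining each alternative for leading terminals:
  B -> cB : first terminal = 'c'
  B -> aA : first terminal = 'a'
  B -> d : first terminal = 'd'
FIRST(B) = {a, c, d}
Count: 3

3


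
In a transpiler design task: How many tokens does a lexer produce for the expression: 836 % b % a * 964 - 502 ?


Scanning '836 % b % a * 964 - 502'
Token 1: '836' -> integer_literal
Token 2: '%' -> operator
Token 3: 'b' -> identifier
Token 4: '%' -> operator
Token 5: 'a' -> identifier
Token 6: '*' -> operator
Token 7: '964' -> integer_literal
Token 8: '-' -> operator
Token 9: '502' -> integer_literal
Total tokens: 9

9


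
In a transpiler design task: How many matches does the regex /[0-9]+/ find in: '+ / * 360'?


Pattern: /[0-9]+/ (int literals)
Input: '+ / * 360'
Scanning for matches:
  Match 1: '360'
Total matches: 1

1


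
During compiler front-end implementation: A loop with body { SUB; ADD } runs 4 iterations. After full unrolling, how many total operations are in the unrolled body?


Loop body operations: SUB, ADD (2 ops per iteration)
Unrolling 4 iterations:
  Iteration 1: SUB, ADD (2 ops)
  Iteration 2: SUB, ADD (2 ops)
  Iteration 3: SUB, ADD (2 ops)
  Iteration 4: SUB, ADD (2 ops)
Total: 4 iterations * 2 ops/iter = 8 operations

8


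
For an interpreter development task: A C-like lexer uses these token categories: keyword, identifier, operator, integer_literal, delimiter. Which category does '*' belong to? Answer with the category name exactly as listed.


Token: '*'
Checking categories:
  identifier: no
  integer_literal: no
  operator: YES
  keyword: no
  delimiter: no
Category: operator

operator


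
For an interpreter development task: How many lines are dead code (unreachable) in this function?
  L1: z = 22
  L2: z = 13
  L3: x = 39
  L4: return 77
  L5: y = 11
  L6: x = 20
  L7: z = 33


Analyzing control flow:
  L1: reachable (before return)
  L2: reachable (before return)
  L3: reachable (before return)
  L4: reachable (return statement)
  L5: DEAD (after return at L4)
  L6: DEAD (after return at L4)
  L7: DEAD (after return at L4)
Return at L4, total lines = 7
Dead lines: L5 through L7
Count: 3

3


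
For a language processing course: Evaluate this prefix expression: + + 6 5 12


Parsing prefix expression: + + 6 5 12
Step 1: Innermost operation '+ 6 5'
  6 + 5 = 11
Step 2: Outer operation '+ [11] 12'
  11 + 12 = 23

23


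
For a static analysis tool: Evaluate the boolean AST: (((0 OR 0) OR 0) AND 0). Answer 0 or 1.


Step 1: Evaluate inner node
  0 OR 0 = 0
Step 2: Evaluate next node
  0 OR 0 = 0
Step 3: Evaluate root node
  0 AND 0 = 0

0


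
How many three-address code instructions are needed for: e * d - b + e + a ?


Expression: e * d - b + e + a
Generating three-address code (respecting * over +/- precedence):
  Instruction 1: t1 = e * d
  Instruction 2: t2 = t1 - b
  Instruction 3: t3 = t2 + e
  Instruction 4: t4 = t3 + a
Total instructions: 4

4


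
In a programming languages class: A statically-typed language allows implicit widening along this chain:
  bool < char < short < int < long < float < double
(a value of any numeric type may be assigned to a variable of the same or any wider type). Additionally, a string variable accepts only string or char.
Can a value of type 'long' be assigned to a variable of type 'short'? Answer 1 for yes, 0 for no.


Target variable type: short
Source value type: long
Numeric ranks: long=4, short=2
Widening allowed iff rank(source) <= rank(target): 4 <= 2? No
Result: 0

0


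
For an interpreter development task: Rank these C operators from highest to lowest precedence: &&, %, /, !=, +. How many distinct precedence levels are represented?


Looking up precedence for each operator:
  && -> precedence 2
  % -> precedence 6
  / -> precedence 6
  != -> precedence 3
  + -> precedence 5
Sorted highest to lowest: %, /, +, !=, &&
Distinct precedence values: [6, 5, 3, 2]
Number of distinct levels: 4

4


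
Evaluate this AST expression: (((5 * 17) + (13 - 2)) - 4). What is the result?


Expression: (((5 * 17) + (13 - 2)) - 4)
Evaluating step by step:
  5 * 17 = 85
  13 - 2 = 11
  85 + 11 = 96
  96 - 4 = 92
Result: 92

92


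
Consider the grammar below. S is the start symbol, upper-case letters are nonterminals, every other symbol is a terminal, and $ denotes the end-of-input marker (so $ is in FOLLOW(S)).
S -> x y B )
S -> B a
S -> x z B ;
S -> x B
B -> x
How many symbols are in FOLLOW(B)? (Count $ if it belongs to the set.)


S is the start symbol and does not occur in any rule body, so FOLLOW(S) = {$}.
Examining every occurrence of B in a rule body:
  S -> x y B ) : B is followed by terminal ')' -> add ')'
  S -> B a : B is followed by terminal 'a' -> add 'a'
  S -> x z B ; : B is followed by terminal ';' -> add ';'
  S -> x B : B is at the right end -> add FOLLOW(S) = {$}
  B -> x : B does not occur in the body -> contributes nothing
FOLLOW(B) = {), ;, a, $}
Count: 4

4


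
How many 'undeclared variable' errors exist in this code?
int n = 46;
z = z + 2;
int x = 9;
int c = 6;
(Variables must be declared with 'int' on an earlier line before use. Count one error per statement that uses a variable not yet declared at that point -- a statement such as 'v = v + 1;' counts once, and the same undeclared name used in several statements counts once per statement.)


Scanning code line by line:
  Line 1: declare 'n' -> declared = ['n']
  Line 2: use 'z' -> ERROR (undeclared)
  Line 3: declare 'x' -> declared = ['n', 'x']
  Line 4: declare 'c' -> declared = ['c', 'n', 'x']
Total undeclared variable errors: 1

1


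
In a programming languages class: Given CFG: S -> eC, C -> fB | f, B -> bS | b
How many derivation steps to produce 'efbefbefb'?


Grammar: S -> eC, C -> fB | f, B -> bS | b
Deriving 'efbefbefb':
Step 1: S -> eC => eC
Step 2: C -> fB => efB
Step 3: B -> bS => efbS
Step 4: S -> eC => efbeC
Step 5: C -> fB => efbefB
Step 6: B -> bS => efbefbS
Step 7: S -> eC => efbefbeC
Step 8: C -> fB => efbefbefB
Step 9: B -> b => efbefbefb
Total derivation steps: 9

9


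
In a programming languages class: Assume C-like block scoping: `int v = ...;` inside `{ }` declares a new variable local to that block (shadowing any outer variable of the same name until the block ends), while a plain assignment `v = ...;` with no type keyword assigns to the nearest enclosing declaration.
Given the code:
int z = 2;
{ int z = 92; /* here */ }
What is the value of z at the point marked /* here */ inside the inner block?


Analyzing scoping rules:
Outer scope: declares z = 2
Inner block: 'int z = 92;' declares a NEW z that shadows the outer one
Inside the block the inner declaration is in scope -> 92
Result: 92

92


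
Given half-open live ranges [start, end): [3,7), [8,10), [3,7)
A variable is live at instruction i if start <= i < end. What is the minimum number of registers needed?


Live ranges:
  Var0: [3, 7)
  Var1: [8, 10)
  Var2: [3, 7)
Sweep-line events (position, delta, active):
  pos=3 start -> active=1
  pos=3 start -> active=2
  pos=7 end -> active=1
  pos=7 end -> active=0
  pos=8 start -> active=1
  pos=10 end -> active=0
Maximum simultaneous active: 2
Minimum registers needed: 2

2


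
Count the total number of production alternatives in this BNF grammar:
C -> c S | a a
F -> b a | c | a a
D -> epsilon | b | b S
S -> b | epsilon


Counting alternatives per rule:
  C: 2 alternative(s)
  F: 3 alternative(s)
  D: 3 alternative(s)
  S: 2 alternative(s)
Sum: 2 + 3 + 3 + 2 = 10

10


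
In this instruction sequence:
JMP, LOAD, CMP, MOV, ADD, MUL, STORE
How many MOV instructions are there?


Scanning instruction sequence for MOV:
  Position 1: JMP
  Position 2: LOAD
  Position 3: CMP
  Position 4: MOV <- MATCH
  Position 5: ADD
  Position 6: MUL
  Position 7: STORE
Matches at positions: [4]
Total MOV count: 1

1


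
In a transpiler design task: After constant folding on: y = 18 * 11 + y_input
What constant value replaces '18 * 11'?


Identifying constant sub-expression:
  Original: y = 18 * 11 + y_input
  18 and 11 are both compile-time constants
  Evaluating: 18 * 11 = 198
  After folding: y = 198 + y_input

198


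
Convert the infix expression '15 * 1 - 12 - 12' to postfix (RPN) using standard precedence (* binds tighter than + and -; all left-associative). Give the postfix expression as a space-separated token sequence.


Applying the shunting-yard algorithm:
  Operand 15 -> output
  Push '*' onto operator stack -> op-stack: [*]
  Operand 1 -> output
  See '-' (prec 1); top '*' (prec 2) >= it -> pop '*' to output
  Push '-' onto operator stack -> op-stack: [-]
  Operand 12 -> output
  See '-' (prec 1); top '-' (prec 1) >= it -> pop '-' to output
  Push '-' onto operator stack -> op-stack: [-]
  Operand 12 -> output
  End of input: pop '-' to output
Postfix result: 15 1 * 12 - 12 -

15 1 * 12 - 12 -


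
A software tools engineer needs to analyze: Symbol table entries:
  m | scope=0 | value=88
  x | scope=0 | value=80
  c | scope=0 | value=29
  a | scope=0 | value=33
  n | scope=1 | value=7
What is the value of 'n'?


Searching symbol table for 'n':
  m | scope=0 | value=88
  x | scope=0 | value=80
  c | scope=0 | value=29
  a | scope=0 | value=33
  n | scope=1 | value=7 <- MATCH
Found 'n' at scope 1 with value 7

7


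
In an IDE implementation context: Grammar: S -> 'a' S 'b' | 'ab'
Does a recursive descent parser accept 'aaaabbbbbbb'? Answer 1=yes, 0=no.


Grammar accepts strings of the form a^n b^n (n >= 1)
Word: 'aaaabbbbbbb'
Counting: 4 a's and 7 b's
Check: 4 == 7? No
Mismatch: a-count != b-count
Rejected

0


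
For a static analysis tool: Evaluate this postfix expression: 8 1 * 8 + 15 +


Processing tokens left to right:
Push 8, Push 1
Pop 8 and 1, compute 8 * 1 = 8, push 8
Push 8
Pop 8 and 8, compute 8 + 8 = 16, push 16
Push 15
Pop 16 and 15, compute 16 + 15 = 31, push 31
Stack result: 31

31


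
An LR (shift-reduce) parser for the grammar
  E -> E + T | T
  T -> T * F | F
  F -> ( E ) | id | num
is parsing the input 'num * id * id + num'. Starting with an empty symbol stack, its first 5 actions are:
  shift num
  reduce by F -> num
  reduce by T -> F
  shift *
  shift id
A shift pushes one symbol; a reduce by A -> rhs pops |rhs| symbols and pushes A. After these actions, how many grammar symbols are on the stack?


Tracking the symbol stack through each action:
  Action 1: shift 'num' : push -> stack = [num] (size 1)
  Action 2: reduce by F -> num : pop 1, push F -> stack = [F] (size 1)
  Action 3: reduce by T -> F : pop 1, push T -> stack = [T] (size 1)
  Action 4: shift '*' : push -> stack = [T, *] (size 2)
  Action 5: shift 'id' : push -> stack = [T, *, id] (size 3)
Final stack size: 3

3


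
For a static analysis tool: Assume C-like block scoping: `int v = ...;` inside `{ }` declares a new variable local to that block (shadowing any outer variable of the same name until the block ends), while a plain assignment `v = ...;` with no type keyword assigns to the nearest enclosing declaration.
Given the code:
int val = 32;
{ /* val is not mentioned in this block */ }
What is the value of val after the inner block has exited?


Analyzing scoping rules:
Outer scope: declares val = 32
Inner block: val is neither redeclared nor assigned -> unchanged
After the block -> 32
Result: 32

32


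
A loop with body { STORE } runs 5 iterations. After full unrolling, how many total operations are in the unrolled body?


Loop body operations: STORE (1 op per iteration)
Unrolling 5 iterations:
  Iteration 1: STORE (1 ops)
  Iteration 2: STORE (1 ops)
  Iteration 3: STORE (1 ops)
  Iteration 4: STORE (1 ops)
  Iteration 5: STORE (1 ops)
Total: 5 iterations * 1 ops/iter = 5 operations

5


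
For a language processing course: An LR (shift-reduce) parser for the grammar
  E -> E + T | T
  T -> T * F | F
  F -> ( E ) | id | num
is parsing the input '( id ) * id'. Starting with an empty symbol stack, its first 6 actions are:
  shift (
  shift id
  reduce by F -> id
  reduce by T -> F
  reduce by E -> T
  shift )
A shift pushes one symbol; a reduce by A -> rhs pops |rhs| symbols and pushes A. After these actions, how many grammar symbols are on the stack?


Tracking the symbol stack through each action:
  Action 1: shift '(' : push -> stack = [(] (size 1)
  Action 2: shift 'id' : push -> stack = [(, id] (size 2)
  Action 3: reduce by F -> id : pop 1, push F -> stack = [(, F] (size 2)
  Action 4: reduce by T -> F : pop 1, push T -> stack = [(, T] (size 2)
  Action 5: reduce by E -> T : pop 1, push E -> stack = [(, E] (size 2)
  Action 6: shift ')' : push -> stack = [(, E, )] (size 3)
Final stack size: 3

3


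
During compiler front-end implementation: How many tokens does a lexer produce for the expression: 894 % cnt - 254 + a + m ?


Scanning '894 % cnt - 254 + a + m'
Token 1: '894' -> integer_literal
Token 2: '%' -> operator
Token 3: 'cnt' -> identifier
Token 4: '-' -> operator
Token 5: '254' -> integer_literal
Token 6: '+' -> operator
Token 7: 'a' -> identifier
Token 8: '+' -> operator
Token 9: 'm' -> identifier
Total tokens: 9

9


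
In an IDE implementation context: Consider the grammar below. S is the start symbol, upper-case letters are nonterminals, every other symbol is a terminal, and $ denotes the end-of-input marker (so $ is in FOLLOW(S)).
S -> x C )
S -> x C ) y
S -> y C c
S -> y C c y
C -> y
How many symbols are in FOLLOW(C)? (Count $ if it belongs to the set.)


S is the start symbol and does not occur in any rule body, so FOLLOW(S) = {$}.
Examining every occurrence of C in a rule body:
  S -> x C ) : C is followed by terminal ')' -> add ')'
  S -> x C ) y : C is followed by terminal ')' -> add ')' (already in the set)
  S -> y C c : C is followed by terminal 'c' -> add 'c'
  S -> y C c y : C is followed by terminal 'c' -> add 'c' (already in the set)
  C -> y : C does not occur in the body -> contributes nothing
FOLLOW(C) = {), c}
Count: 2

2


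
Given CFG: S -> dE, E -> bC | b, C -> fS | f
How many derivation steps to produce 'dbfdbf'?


Grammar: S -> dE, E -> bC | b, C -> fS | f
Deriving 'dbfdbf':
Step 1: S -> dE => dE
Step 2: E -> bC => dbC
Step 3: C -> fS => dbfS
Step 4: S -> dE => dbfdE
Step 5: E -> bC => dbfdbC
Step 6: C -> f => dbfdbf
Total derivation steps: 6

6


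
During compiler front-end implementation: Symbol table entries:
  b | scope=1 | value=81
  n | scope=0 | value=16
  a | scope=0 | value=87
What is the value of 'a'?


Searching symbol table for 'a':
  b | scope=1 | value=81
  n | scope=0 | value=16
  a | scope=0 | value=87 <- MATCH
Found 'a' at scope 0 with value 87

87


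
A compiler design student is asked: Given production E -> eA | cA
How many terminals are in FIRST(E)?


Production: E -> eA | cA
Examining each alternative for leading terminals:
  E -> eA : first terminal = 'e'
  E -> cA : first terminal = 'c'
FIRST(E) = {c, e}
Count: 2

2


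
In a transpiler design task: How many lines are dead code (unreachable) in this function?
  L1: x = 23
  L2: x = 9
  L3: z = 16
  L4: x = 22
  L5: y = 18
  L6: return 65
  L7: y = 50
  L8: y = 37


Analyzing control flow:
  L1: reachable (before return)
  L2: reachable (before return)
  L3: reachable (before return)
  L4: reachable (before return)
  L5: reachable (before return)
  L6: reachable (return statement)
  L7: DEAD (after return at L6)
  L8: DEAD (after return at L6)
Return at L6, total lines = 8
Dead lines: L7 through L8
Count: 2

2


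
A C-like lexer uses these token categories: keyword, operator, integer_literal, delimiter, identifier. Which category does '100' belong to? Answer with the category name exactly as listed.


Token: '100'
Checking categories:
  identifier: no
  integer_literal: YES
  operator: no
  keyword: no
  delimiter: no
Category: integer_literal

integer_literal


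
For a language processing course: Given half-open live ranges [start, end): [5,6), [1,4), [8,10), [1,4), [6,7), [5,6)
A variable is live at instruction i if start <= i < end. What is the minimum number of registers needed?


Live ranges:
  Var0: [5, 6)
  Var1: [1, 4)
  Var2: [8, 10)
  Var3: [1, 4)
  Var4: [6, 7)
  Var5: [5, 6)
Sweep-line events (position, delta, active):
  pos=1 start -> active=1
  pos=1 start -> active=2
  pos=4 end -> active=1
  pos=4 end -> active=0
  pos=5 start -> active=1
  pos=5 start -> active=2
  pos=6 end -> active=1
  pos=6 end -> active=0
  pos=6 start -> active=1
  pos=7 end -> active=0
  pos=8 start -> active=1
  pos=10 end -> active=0
Maximum simultaneous active: 2
Minimum registers needed: 2

2


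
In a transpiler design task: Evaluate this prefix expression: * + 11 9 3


Parsing prefix expression: * + 11 9 3
Step 1: Innermost operation '+ 11 9'
  11 + 9 = 20
Step 2: Outer operation '* [20] 3'
  20 * 3 = 60

60


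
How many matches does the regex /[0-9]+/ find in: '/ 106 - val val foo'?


Pattern: /[0-9]+/ (int literals)
Input: '/ 106 - val val foo'
Scanning for matches:
  Match 1: '106'
Total matches: 1

1


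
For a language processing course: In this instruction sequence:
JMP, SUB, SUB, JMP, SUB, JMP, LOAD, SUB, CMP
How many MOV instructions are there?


Scanning instruction sequence for MOV:
  Position 1: JMP
  Position 2: SUB
  Position 3: SUB
  Position 4: JMP
  Position 5: SUB
  Position 6: JMP
  Position 7: LOAD
  Position 8: SUB
  Position 9: CMP
Matches at positions: []
Total MOV count: 0

0


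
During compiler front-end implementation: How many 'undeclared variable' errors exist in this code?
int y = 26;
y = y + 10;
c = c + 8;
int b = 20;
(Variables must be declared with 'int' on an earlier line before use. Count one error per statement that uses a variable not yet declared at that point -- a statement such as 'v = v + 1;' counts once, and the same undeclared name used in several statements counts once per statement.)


Scanning code line by line:
  Line 1: declare 'y' -> declared = ['y']
  Line 2: use 'y' -> OK (declared)
  Line 3: use 'c' -> ERROR (undeclared)
  Line 4: declare 'b' -> declared = ['b', 'y']
Total undeclared variable errors: 1

1


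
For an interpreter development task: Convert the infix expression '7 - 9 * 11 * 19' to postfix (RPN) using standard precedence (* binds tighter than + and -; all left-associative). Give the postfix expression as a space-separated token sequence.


Applying the shunting-yard algorithm:
  Operand 7 -> output
  Push '-' onto operator stack -> op-stack: [-]
  Operand 9 -> output
  Push '*' onto operator stack -> op-stack: [-, *]
  Operand 11 -> output
  See '*' (prec 2); top '*' (prec 2) >= it -> pop '*' to output
  Push '*' onto operator stack -> op-stack: [-, *]
  Operand 19 -> output
  End of input: pop '*' to output
  End of input: pop '-' to output
Postfix result: 7 9 11 * 19 * -

7 9 11 * 19 * -


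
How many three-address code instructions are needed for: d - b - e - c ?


Expression: d - b - e - c
Generating three-address code (respecting * over +/- precedence):
  Instruction 1: t1 = d - b
  Instruction 2: t2 = t1 - e
  Instruction 3: t3 = t2 - c
Total instructions: 3

3


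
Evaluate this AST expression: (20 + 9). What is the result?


Expression: (20 + 9)
Evaluating step by step:
  20 + 9 = 29
Result: 29

29


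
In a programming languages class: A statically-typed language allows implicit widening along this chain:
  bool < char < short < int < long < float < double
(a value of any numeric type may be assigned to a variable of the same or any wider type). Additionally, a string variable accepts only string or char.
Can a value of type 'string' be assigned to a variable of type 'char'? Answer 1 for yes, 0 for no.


Target variable type: char
Source value type: string
Rule: string cannot widen to any numeric type
Result: 0

0
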